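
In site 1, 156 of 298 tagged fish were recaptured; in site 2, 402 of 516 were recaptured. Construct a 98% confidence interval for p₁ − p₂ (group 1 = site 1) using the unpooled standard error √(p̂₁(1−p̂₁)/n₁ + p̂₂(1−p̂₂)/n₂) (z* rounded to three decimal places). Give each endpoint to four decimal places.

(-0.3352, -0.1760)

p̂₁ = 156/298 = 0.52349, p̂₂ = 402/516 = 0.77907; p̂₁ − p̂₂ = -0.25558.
Unpooled SE = √(p̂₁(1−p̂₁)/n₁ + p̂₂(1−p̂₂)/n₂) = √(0.000837075 + 0.000333566) = 0.034215.
The 98% critical value is z* = 2.326. Margin = 2.326·0.034215 = 0.07958.
CI: -0.25558 ± 0.07958 = (-0.3352, -0.1760).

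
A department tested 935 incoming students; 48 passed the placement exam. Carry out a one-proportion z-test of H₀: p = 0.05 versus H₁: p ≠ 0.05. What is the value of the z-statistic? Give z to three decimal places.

The sample proportion is 48/935 = 0.05134.
Under H₀, SE = √(p₀(1−p₀)/n) = √(0.05·0.95/935) = √0.000050802 = 0.007128.
z = (0.05134 − 0.05)/0.007128 = 0.00134/0.007128 = 0.188.

z = 0.188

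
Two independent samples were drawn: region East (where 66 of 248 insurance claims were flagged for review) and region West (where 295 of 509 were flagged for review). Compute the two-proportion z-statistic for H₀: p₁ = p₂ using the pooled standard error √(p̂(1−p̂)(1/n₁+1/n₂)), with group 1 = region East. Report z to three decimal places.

Sample proportions: p̂₁ = 66/248 = 0.26613 and p̂₂ = 295/509 = 0.57957.
Pooling: p̂ = 361/757 = 0.47688.
SE = √[p̂(1−p̂)(1/n₁+1/n₂)] = √[0.47688·0.52312·(1/248+1/509)] ≈ 0.038678.
z = -0.31344/0.038678 = -8.104.

z = -8.104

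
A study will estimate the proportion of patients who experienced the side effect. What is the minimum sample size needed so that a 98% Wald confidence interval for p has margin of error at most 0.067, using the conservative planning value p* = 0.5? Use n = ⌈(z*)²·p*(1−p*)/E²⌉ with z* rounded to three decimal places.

n = 302

z* = 2.326 at the 98% level.
p*(1−p*) = 0.50·0.50 = 0.2500.
Required n before rounding: 5.410276 × 0.2500 / 0.067² = 301.307.
Rounding up, n = 302.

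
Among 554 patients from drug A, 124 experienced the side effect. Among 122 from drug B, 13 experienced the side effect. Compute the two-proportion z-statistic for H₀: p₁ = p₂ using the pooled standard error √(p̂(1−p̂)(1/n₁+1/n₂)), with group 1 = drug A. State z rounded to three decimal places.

Sample proportions: p̂₁ = 124/554 = 0.22383 and p̂₂ = 13/122 = 0.10656.
Pooling: p̂ = 137/676 = 0.20266.
SE = √[p̂(1−p̂)(1/n₁+1/n₂)] = √[0.20266·0.79734·(1/554+1/122)] ≈ 0.040202.
z = 0.11727/0.040202 = 2.917.

z = 2.917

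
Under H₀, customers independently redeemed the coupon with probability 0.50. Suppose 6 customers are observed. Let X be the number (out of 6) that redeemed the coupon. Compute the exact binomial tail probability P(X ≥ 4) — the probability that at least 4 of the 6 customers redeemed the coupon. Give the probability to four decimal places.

P = 0.3438

X is binomial with n = 6 and p = 0.50.
P(X ≥ 4) = C(6,4)·0.50^4·0.50^2 + C(6,5)·0.50^5·0.50^1 + C(6,6)·0.50^6·0.50^0.
= 0.234375 + 0.093750 + 0.015625 = 0.3438.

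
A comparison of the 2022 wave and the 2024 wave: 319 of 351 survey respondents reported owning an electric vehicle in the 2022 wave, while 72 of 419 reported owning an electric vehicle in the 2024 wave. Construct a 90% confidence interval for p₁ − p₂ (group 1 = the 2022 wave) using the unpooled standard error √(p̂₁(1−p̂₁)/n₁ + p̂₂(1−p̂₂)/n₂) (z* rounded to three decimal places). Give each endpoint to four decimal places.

p̂₁ = 0.90883, p̂₂ = 0.17184, so the observed difference is 0.73699.
Unpooled SE = √(p̂₁(1−p̂₁)/n₁ + p̂₂(1−p̂₂)/n₂) = √(0.000236058 + 0.000339641) = 0.023994.
For 90% confidence, z* = 1.645. Margin = 1.645·0.023994 = 0.03947.
CI: 0.73699 ± 0.03947 = (0.6975, 0.7765).

(0.6975, 0.7765)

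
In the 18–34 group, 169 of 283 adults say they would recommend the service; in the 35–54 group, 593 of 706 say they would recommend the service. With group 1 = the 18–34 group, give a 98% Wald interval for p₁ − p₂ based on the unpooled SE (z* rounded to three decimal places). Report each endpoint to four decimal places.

p̂₁ = 169/283 = 0.59717, p̂₂ = 593/706 = 0.83994; p̂₁ − p̂₂ = -0.24277.
SE = √(0.000850026 + 0.000190423) = √0.001040449 = 0.032256.
z* = 2.326 at the 98% level. Margin = 2.326·0.032256 = 0.07503.
Interval: -0.24277 ± 0.07503 → (-0.3178, -0.1677).

(-0.3178, -0.1677)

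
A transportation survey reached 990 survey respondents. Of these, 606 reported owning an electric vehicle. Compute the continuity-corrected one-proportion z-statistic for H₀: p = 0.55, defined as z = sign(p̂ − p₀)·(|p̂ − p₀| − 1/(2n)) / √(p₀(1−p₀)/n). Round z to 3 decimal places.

z = 3.897

The sample proportion is 606/990 = 0.61212. p̂ − p₀ = 0.062121.
1/(2n) = 0.000505.
Corrected numerator: |0.062121| − 0.000505 = 0.061616.
SE₀ = √(0.55·0.45/990) = 0.015811.
z = +0.061616/0.015811 = 3.897.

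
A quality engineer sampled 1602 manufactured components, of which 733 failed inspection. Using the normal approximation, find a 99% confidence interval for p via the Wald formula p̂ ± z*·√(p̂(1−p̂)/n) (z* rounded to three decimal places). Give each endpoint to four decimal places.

Sample proportion p̂ = 733/1602 = 0.45755.
Standard error of p̂: √(0.248198/1602) = √0.000154930 = 0.012447.
For 99% confidence, z* = 2.576.
Margin of error: 2.576 × 0.012447 = 0.03206.
So the interval runs from 0.4255 to 0.4896.

(0.4255, 0.4896)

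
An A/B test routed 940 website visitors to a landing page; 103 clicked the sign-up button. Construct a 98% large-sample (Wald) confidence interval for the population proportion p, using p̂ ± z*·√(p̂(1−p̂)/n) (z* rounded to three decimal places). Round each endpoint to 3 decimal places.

(0.086, 0.133)

With x = 103 successes in n = 940, p̂ = 0.10957.
Standard error of p̂: √(0.097568/940) = √0.000103796 = 0.010188.
z* = 2.326 at the 98% level.
Margin of error: 2.326 × 0.010188 = 0.02370.
Interval: 0.10957 ± 0.02370 → (0.086, 0.133).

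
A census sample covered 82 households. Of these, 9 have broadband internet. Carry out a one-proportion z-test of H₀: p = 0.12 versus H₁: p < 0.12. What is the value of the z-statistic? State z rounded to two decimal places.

z = -0.29

With x = 9 successes in n = 82, p̂ = 0.10976.
SE₀ = √(0.12·0.88/82) = 0.035886.
Test statistic: z = -0.01024/0.035886 = -0.29.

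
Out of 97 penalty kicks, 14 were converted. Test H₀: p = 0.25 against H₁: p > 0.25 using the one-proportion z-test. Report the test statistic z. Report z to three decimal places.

Sample proportion p̂ = 14/97 = 0.14433.
Under H₀, SE = √(p₀(1−p₀)/n) = √(0.25·0.75/97) = √0.001932990 = 0.043966.
z = (p̂ − p₀)/SE = (0.14433 − 0.25)/0.043966 = -2.403.

z = -2.403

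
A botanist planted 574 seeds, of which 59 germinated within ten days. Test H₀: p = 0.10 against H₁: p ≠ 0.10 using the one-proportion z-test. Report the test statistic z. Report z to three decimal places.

z = 0.223

p̂ = 59/574 = 0.10279.
Under H₀, SE = √(p₀(1−p₀)/n) = √(0.10·0.90/574) = √0.000156794 = 0.012522.
Test statistic: z = 0.00279/0.012522 = 0.223.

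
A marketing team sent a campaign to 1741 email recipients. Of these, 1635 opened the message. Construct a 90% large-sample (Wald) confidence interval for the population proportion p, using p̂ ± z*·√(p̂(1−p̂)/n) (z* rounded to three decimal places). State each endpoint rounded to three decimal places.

(0.930, 0.949)

The sample proportion is 1635/1741 = 0.93912.
SE = √(p̂(1−p̂)/n) = √(0.057178/1741) = 0.005731.
For 90% confidence, z* = 1.645.
Margin of error: 1.645 × 0.005731 = 0.00943.
CI: 0.93912 ± 0.00943 = (0.930, 0.949).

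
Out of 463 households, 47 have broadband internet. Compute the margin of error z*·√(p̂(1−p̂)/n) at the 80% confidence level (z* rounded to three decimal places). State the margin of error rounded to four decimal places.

ME = 0.0180

p̂ = 47/463 = 0.10151.
SE = √(p̂(1−p̂)/n) = √(0.091207/463) = 0.014035.
The 80% critical value is z* = 1.282.
So ME = 0.0180.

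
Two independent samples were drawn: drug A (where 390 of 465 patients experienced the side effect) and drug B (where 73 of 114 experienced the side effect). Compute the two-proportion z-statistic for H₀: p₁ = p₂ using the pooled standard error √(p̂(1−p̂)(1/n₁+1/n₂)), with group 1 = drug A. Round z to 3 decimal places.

Sample proportions: p̂₁ = 390/465 = 0.83871 and p̂₂ = 73/114 = 0.64035.
Pooled p̂ = (390+73)/(465+114) = 463/579 = 0.79965.
SE = √[p̂(1−p̂)(1/n₁+1/n₂)] = √[0.79965·0.20035·(1/465+1/114)] ≈ 0.041831.
z = (p̂₁ − p̂₂)/SE = (0.83871 − 0.64035)/0.041831 = 0.19836/0.041831 = 4.742.

z = 4.742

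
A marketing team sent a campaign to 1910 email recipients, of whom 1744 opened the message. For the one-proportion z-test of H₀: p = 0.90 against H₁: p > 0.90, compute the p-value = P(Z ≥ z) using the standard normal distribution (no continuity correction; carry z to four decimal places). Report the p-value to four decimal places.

p-value = 0.0283

With x = 1744 successes in n = 1910, p̂ = 0.91309.
Null standard error: √(0.90·0.10/1910) = √0.000047120 = 0.006864.
Test statistic (full precision, shown to 4 dp): z = (1744/1910 − 0.90)/SE₀ ≈ 1.9068.
From the standard normal, P(Z ≥ z) = 0.0283.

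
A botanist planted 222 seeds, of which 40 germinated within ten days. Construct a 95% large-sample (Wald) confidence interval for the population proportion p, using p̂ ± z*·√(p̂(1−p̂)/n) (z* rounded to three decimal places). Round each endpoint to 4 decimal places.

The sample proportion is 40/222 = 0.18018.
Standard error of p̂: √(0.147715/222) = √0.000665384 = 0.025795.
The 95% critical value is z* = 1.960.
Margin of error: 1.960 × 0.025795 = 0.05056.
So the interval runs from 0.1296 to 0.2307.

(0.1296, 0.2307)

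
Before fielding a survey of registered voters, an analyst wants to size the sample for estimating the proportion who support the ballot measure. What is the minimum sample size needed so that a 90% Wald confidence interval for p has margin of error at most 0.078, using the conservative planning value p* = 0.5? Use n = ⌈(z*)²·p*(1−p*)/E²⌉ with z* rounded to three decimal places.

z* = 1.645 at the 90% level.
p*(1−p*) = 0.2500.
Required n before rounding: 2.706025 × 0.2500 / 0.078² = 111.194.
Rounding up, n = 112.

n = 112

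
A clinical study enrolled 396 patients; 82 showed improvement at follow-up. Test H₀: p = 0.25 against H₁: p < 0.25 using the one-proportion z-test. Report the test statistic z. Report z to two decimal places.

z = -1.97

With x = 82 successes in n = 396, p̂ = 0.20707.
SE₀ = √(0.25·0.75/396) = 0.021760.
z = (p̂ − p₀)/SE = (0.20707 − 0.25)/0.021760 = -1.97.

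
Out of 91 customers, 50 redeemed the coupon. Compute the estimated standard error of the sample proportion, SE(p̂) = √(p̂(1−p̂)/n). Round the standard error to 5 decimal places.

SE = 0.05216

The sample proportion is 50/91 = 0.54945.
p̂(1−p̂) = 0.247555.
SE = √(0.247555/91) = 0.05216.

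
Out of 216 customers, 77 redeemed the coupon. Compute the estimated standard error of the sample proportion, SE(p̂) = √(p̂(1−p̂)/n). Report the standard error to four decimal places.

SE = 0.0326

Sample proportion p̂ = 77/216 = 0.35648.
p̂(1−p̂) = 0.229402.
SE = √(0.229402/216) = 0.0326.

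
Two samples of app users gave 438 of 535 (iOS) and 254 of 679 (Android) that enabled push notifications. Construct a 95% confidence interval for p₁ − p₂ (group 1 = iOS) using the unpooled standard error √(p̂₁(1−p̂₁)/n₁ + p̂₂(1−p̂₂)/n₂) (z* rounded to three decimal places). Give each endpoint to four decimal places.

(0.3957, 0.4935)

p̂₁ = 0.81869, p̂₂ = 0.37408, so the observed difference is 0.44461.
Unpooled SE = √(p̂₁(1−p̂₁)/n₁ + p̂₂(1−p̂₂)/n₂) = √(0.000277450 + 0.000344837) = 0.024946.
The 95% critical value is z* = 1.960. Margin of error = 0.04889.
Interval: 0.44461 ± 0.04889 → (0.3957, 0.4935).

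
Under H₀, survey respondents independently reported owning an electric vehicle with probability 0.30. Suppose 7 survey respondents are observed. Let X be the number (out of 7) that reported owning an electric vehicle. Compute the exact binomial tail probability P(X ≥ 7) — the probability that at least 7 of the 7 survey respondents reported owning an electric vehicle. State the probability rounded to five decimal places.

X ~ Binomial(n=7, p=0.30).
P(X ≥ 7) = C(7,7)·0.30^7·0.70^0.
= 0.000219 = 0.00022.

P = 0.00022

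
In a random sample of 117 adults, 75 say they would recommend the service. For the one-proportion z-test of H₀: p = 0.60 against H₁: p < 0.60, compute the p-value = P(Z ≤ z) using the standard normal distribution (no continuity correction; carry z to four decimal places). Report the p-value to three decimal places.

p-value = 0.817

With x = 75 successes in n = 117, p̂ = 0.64103.
Under H₀, SE = √(p₀(1−p₀)/n) = √(0.60·0.40/117) = √0.002051282 = 0.045291.
z = (p̂ − p₀)/SE = (75/117 − 0.60)/0.045291 ≈ 0.9058.
p-value = P(Z ≤ z) with z = 0.9058 → 0.817.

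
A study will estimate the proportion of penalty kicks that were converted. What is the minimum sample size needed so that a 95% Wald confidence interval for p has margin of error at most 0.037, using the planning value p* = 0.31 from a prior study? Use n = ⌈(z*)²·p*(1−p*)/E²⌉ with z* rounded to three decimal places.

The 95% critical value is z* = 1.960.
p*(1−p*) = 0.2139.
(z*)²·p*(1−p*)/E² = 3.841600·0.2139/0.001369 = 600.232.
Rounding up, n = 601.

n = 601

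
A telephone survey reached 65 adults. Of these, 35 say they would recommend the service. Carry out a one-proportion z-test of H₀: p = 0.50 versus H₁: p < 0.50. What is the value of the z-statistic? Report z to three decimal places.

z = 0.620

With x = 35 successes in n = 65, p̂ = 0.53846.
Under H₀, SE = √(p₀(1−p₀)/n) = √(0.50·0.50/65) = √0.003846154 = 0.062017.
Test statistic: z = 0.03846/0.062017 = 0.620.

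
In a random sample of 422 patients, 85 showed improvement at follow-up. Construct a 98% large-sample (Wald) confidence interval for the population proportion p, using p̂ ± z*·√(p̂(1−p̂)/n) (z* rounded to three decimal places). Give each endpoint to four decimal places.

p̂ = 85/422 = 0.20142.
Standard error of p̂: √(0.160851/422) = √0.000381164 = 0.019523.
For 98% confidence, z* = 2.326.
Margin = 2.326·0.019523 = 0.04541.
So the interval runs from 0.1560 to 0.2468.

(0.1560, 0.2468)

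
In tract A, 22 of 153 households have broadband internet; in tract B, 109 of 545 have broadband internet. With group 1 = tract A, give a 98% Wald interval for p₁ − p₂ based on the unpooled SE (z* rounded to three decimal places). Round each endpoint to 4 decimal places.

p̂₁ = 0.14379, p̂₂ = 0.20000, so the observed difference is -0.05621.
Unpooled SE = √(p̂₁(1−p̂₁)/n₁ + p̂₂(1−p̂₂)/n₂) = √(0.000804673 + 0.000293578) = 0.033140.
For 98% confidence, z* = 2.326. Margin of error = 0.07708.
CI: -0.05621 ± 0.07708 = (-0.1333, 0.0209).

(-0.1333, 0.0209)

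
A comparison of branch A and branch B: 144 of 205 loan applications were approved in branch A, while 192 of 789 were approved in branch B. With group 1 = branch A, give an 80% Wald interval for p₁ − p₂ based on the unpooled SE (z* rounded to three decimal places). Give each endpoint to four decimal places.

p̂₁ = 0.70244, p̂₂ = 0.24335, so the observed difference is 0.45909.
Unpooled SE = √(p̂₁(1−p̂₁)/n₁ + p̂₂(1−p̂₂)/n₂) = √(0.001019602 + 0.000233370) = 0.035397.
z* = 1.282 at the 80% level. Margin = 1.282·0.035397 = 0.04538.
Interval: 0.45909 ± 0.04538 → (0.4137, 0.5045).

(0.4137, 0.5045)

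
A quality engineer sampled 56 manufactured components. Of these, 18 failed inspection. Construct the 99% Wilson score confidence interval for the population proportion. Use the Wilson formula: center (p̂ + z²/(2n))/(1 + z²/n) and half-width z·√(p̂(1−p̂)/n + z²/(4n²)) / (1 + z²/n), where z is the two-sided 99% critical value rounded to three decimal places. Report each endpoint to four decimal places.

(0.1872, 0.4935)

Here p̂ = 18/56 = 0.32143 and z = 2.576 (z² = 6.635776).
1 + z²/n = 1.118496.
Adjusted center: (0.32143 + z²/(2n))/1.118496 = 0.34035.
Radicand: p̂(1−p̂)/n + z²/(4n²) = 0.003894862 + 0.000529000 = 0.004423862.
Half-width = z·√(radicand)/denom = 2.576·0.066512/1.118496 = 0.15318.
Interval: 0.34035 ± 0.15318 → (0.1872, 0.4935).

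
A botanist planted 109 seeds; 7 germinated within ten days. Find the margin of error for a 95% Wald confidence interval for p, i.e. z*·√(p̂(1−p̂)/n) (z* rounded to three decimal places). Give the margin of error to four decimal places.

p̂ = 7/109 = 0.06422.
Standard error of p̂: √(0.060096/109) = √0.000551339 = 0.023481.
z* = 1.960 at the 95% level.
Margin of error = z*·SE = 1.960 × 0.023481 = 0.0460.

ME = 0.0460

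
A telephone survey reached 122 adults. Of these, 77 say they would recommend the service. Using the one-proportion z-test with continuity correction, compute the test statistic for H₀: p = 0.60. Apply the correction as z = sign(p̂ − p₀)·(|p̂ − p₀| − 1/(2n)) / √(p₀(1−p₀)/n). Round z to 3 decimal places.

p̂ = 77/122 = 0.63115. p̂ − p₀ = 0.031148.
1/(2n) = 0.004098.
Corrected numerator: |0.031148| − 0.004098 = 0.027050.
SE₀ = √(0.60·0.40/122) = 0.044353.
z = (+)0.027050/0.044353 = 0.610.

z = 0.610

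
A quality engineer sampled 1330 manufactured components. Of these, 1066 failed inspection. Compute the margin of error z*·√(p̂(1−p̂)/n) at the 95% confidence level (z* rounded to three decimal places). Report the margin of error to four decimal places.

ME = 0.0214

Sample proportion p̂ = 1066/1330 = 0.80150.
Standard error of p̂: √(0.159095/1330) = √0.000119621 = 0.010937.
The 95% critical value is z* = 1.960.
So ME = 0.0214.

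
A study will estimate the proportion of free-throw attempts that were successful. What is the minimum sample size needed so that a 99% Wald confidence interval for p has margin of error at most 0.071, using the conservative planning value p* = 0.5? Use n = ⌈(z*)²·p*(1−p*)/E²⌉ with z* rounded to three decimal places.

The 99% critical value is z* = 2.576.
p*(1−p*) = 0.50·0.50 = 0.2500.
(z*)²·p*(1−p*)/E² = 6.635776·0.2500/0.005041 = 329.090.
Rounding up, n = 330.

n = 330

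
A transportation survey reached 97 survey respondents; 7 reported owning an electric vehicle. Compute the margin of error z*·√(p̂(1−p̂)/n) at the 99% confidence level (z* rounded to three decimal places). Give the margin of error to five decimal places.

ME = 0.06768

With x = 7 successes in n = 97, p̂ = 0.07216.
Standard error of p̂: √(0.066957/97) = √0.000690280 = 0.026273.
The 99% critical value is z* = 2.576.
ME = 2.576·0.026273 = 0.06768.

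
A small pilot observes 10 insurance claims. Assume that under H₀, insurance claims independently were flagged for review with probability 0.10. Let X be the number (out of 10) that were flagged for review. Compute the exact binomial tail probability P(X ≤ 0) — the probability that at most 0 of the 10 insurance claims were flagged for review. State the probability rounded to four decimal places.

P = 0.3487

X is binomial with n = 10 and p = 0.10.
P(X ≤ 0) = C(10,0)·0.10^0·0.90^10.
= 0.348678 = 0.3487.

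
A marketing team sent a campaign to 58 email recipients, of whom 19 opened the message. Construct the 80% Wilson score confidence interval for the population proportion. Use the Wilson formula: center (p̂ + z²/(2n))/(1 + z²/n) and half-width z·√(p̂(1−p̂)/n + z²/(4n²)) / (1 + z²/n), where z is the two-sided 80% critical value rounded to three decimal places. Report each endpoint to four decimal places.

(0.2543, 0.4104)

p̂ = 19/58 = 0.32759; z = 1.282, so z² = 1.643524.
1 + z²/n = 1.028337.
Center = (0.32759 + 0.014168)/1.028337 = 0.33234.
Radicand: p̂(1−p̂)/n + z²/(4n²) = 0.003797819 + 0.000122141 = 0.003919960.
Half-width = z·√(radicand)/denom = 1.282·0.062610/1.028337 = 0.07805.
So the interval runs from 0.2543 to 0.4104.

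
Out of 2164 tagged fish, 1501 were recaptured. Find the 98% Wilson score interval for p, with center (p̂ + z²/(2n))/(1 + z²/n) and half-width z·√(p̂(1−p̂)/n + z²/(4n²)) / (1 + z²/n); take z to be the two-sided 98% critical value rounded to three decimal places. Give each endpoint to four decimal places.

p̂ = 1501/2164 = 0.69362; z = 2.326, so z² = 5.410276.
1 + z²/n = 1.002500.
Adjusted center: (0.69362 + z²/(2n))/1.002500 = 0.69314.
Radicand: p̂(1−p̂)/n + z²/(4n²) = 0.000098202 + 0.000000289 = 0.000098491.
Half-width = z·√(radicand)/denom = 2.326·0.009924/1.002500 = 0.02303.
CI: 0.69314 ± 0.02303 = (0.6701, 0.7162).

(0.6701, 0.7162)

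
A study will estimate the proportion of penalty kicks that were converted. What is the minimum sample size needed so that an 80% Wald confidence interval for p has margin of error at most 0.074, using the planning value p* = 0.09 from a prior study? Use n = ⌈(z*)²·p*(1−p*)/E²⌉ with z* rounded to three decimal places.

For 80% confidence, z* = 1.282.
p*(1−p*) = 0.0819.
(z*)²·p*(1−p*)/E² = 1.643524·0.0819/0.005476 = 24.581.
Rounding up, n = 25.

n = 25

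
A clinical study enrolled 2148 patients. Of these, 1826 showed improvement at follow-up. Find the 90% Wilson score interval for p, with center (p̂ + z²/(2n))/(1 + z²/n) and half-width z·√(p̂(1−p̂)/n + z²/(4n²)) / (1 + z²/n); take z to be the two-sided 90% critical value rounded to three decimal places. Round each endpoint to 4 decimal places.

p̂ = 1826/2148 = 0.85009; z = 1.645, so z² = 2.706025.
1 + z²/n = 1.001260.
Adjusted center: (0.85009 + z²/(2n))/1.001260 = 0.84965.
Radicand: p̂(1−p̂)/n + z²/(4n²) = 0.000059327 + 0.000000147 = 0.000059474.
Half-width = z·√(radicand)/denom = 1.645·0.007712/1.001260 = 0.01267.
So the interval runs from 0.8370 to 0.8623.

(0.8370, 0.8623)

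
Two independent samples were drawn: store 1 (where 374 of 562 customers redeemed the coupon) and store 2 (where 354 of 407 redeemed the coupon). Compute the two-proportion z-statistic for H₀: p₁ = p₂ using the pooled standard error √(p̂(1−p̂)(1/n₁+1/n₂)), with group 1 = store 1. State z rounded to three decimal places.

z = -7.261

Sample proportions: p̂₁ = 374/562 = 0.66548 and p̂₂ = 354/407 = 0.86978.
Pooled p̂ = (374+354)/(562+407) = 728/969 = 0.75129.
SE = √[p̂(1−p̂)(1/n₁+1/n₂)] = √[0.75129·0.24871·(1/562+1/407)] ≈ 0.028135.
z = -0.20430/0.028135 = -7.261.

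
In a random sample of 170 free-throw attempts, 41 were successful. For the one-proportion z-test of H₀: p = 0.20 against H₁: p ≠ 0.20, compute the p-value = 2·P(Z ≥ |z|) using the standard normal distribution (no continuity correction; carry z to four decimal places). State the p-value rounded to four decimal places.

With x = 41 successes in n = 170, p̂ = 0.24118.
SE₀ = √(0.20·0.80/170) = 0.030679.
Test statistic (full precision, shown to 4 dp): z = (41/170 − 0.20)/SE₀ ≈ 1.3422.
p-value = 2·P(Z ≥ |z|) with z = 1.3422 → 0.1795.

p-value = 0.1795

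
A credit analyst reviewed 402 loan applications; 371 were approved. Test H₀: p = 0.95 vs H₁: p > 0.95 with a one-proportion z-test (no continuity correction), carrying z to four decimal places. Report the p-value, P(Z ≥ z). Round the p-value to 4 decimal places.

p-value = 0.9937

Sample proportion p̂ = 371/402 = 0.92289.
Under H₀, SE = √(p₀(1−p₀)/n) = √(0.95·0.05/402) = √0.000118159 = 0.010870.
Test statistic (full precision, shown to 4 dp): z = (371/402 − 0.95)/SE₀ ≈ -2.4944.
From the standard normal, P(Z ≥ z) = 0.9937.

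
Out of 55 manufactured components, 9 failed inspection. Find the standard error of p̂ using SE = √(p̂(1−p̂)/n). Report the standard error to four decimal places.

SE = 0.0499

The sample proportion is 9/55 = 0.16364.
p̂(1−p̂) = 0.16364·0.83636 = 0.136862.
SE = √(0.136862/55) = √0.002488400 = 0.0499.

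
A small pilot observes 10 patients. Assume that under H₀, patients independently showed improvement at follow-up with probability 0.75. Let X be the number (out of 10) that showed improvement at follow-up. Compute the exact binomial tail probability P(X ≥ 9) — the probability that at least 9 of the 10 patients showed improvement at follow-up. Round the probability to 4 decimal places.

P = 0.2440

X ~ Binomial(n=10, p=0.75).
P(X ≥ 9) = C(10,9)·0.75^9·0.25^1 + C(10,10)·0.75^10·0.25^0.
= 0.187712 + 0.056314 = 0.2440.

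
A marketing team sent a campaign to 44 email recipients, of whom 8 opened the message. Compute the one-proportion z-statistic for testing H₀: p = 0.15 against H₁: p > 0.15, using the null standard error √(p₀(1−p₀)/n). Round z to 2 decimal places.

The sample proportion is 8/44 = 0.18182.
Under H₀, SE = √(p₀(1−p₀)/n) = √(0.15·0.85/44) = √0.002897727 = 0.053831.
Test statistic: z = 0.03182/0.053831 = 0.59.

z = 0.59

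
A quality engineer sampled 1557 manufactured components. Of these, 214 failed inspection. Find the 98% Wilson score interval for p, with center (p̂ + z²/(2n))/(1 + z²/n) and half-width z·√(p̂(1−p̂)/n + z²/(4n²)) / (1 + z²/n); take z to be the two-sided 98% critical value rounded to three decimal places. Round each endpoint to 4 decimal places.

(0.1184, 0.1590)

p̂ = 214/1557 = 0.13744; z = 2.326, so z² = 5.410276.
1 + z²/n = 1.003475.
Center = (0.13744 + 0.001737)/1.003475 = 0.13870.
Radicand: p̂(1−p̂)/n + z²/(4n²) = 0.000076142 + 0.000000558 = 0.000076700.
Half-width = 2.326·√0.000076700/1.003475 = 0.02030.
So the interval runs from 0.1184 to 0.1590.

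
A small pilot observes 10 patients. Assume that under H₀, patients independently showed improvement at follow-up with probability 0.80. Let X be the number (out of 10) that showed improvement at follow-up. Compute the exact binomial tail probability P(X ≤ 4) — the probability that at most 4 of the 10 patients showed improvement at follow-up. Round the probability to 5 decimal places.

X ~ Binomial(n=10, p=0.80).
P(X ≤ 4) = Σ_{j=0}^{4} C(10,j)·0.80^j·0.20^{10−j}.
= 0.000000 + 0.000004 + 0.000074 + 0.000786 + 0.005505 = 0.00637.

P = 0.00637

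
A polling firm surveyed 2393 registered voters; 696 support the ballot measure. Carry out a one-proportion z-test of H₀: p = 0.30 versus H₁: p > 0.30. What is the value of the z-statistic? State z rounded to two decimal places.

z = -0.98

The sample proportion is 696/2393 = 0.29085.
Under H₀, SE = √(p₀(1−p₀)/n) = √(0.30·0.70/2393) = √0.000087756 = 0.009368.
z = (p̂ − p₀)/SE = (0.29085 − 0.30)/0.009368 = -0.98.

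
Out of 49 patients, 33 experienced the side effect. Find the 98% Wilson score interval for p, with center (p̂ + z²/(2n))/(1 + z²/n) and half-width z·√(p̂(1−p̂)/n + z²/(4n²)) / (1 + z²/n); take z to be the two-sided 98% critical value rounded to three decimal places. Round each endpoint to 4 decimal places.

(0.5073, 0.8051)

p̂ = 33/49 = 0.67347; z = 2.326, so z² = 5.410276.
Denominator 1 + z²/n = 1 + 5.410276/49 = 1.110414.
Adjusted center: (0.67347 + z²/(2n))/1.110414 = 0.65622.
Radicand: p̂(1−p̂)/n + z²/(4n²) = 0.004487926 + 0.000563336 = 0.005051262.
Half-width = z·√(radicand)/denom = 2.326·0.071072/1.110414 = 0.14888.
Interval: 0.65622 ± 0.14888 → (0.5073, 0.8051).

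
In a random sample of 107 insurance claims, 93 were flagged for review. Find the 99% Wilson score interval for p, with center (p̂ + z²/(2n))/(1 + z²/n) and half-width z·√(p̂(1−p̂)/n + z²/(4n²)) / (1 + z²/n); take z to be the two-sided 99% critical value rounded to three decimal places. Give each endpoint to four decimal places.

(0.7633, 0.9319)

Here p̂ = 93/107 = 0.86916 and z = 2.576 (z² = 6.635776).
1 + z²/n = 1.062017.
Center = (0.86916 + 0.031008)/1.062017 = 0.84760.
Radicand: p̂(1−p̂)/n + z²/(4n²) = 0.001062820 + 0.000144899 = 0.001207719.
Half-width = z·√(radicand)/denom = 2.576·0.034752/1.062017 = 0.08429.
So the interval runs from 0.7633 to 0.9319.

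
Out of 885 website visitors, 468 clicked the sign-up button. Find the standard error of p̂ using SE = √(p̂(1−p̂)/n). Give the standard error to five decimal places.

SE = 0.01678

Sample proportion p̂ = 468/885 = 0.52881.
p̂(1−p̂) = 0.52881·0.47119 = 0.249170.
SE = √(0.249170/885) = 0.01678.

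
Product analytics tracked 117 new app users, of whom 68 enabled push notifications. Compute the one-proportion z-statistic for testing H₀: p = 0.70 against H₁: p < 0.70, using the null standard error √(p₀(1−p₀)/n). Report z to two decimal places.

z = -2.80

p̂ = 68/117 = 0.58120.
Null standard error: √(0.70·0.30/117) = √0.001794872 = 0.042366.
Test statistic: z = -0.11880/0.042366 = -2.80.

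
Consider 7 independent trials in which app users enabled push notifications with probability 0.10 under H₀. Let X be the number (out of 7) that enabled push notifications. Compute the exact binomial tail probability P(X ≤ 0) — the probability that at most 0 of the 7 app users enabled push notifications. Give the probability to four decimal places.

P = 0.4783

X is binomial with n = 7 and p = 0.10.
P(X ≤ 0) = C(7,0)·0.10^0·0.90^7.
= 0.478297 = 0.4783.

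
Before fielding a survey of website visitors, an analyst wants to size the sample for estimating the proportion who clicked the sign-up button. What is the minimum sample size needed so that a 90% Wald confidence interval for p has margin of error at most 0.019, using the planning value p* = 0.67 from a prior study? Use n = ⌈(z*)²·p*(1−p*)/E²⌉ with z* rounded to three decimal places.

n = 1658

z* = 1.645 at the 90% level.
p*(1−p*) = 0.67·0.33 = 0.2211.
(z*)²·p*(1−p*)/E² = 2.706025·0.2211/0.000361 = 1657.347.
⌈1657.347⌉ = 1658.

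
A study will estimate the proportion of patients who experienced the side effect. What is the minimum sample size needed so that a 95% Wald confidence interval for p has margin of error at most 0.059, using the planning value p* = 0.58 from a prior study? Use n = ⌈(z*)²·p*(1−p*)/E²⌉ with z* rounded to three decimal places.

The 95% critical value is z* = 1.960.
p*(1−p*) = 0.58·0.42 = 0.2436.
(z*)²·p*(1−p*)/E² = 3.841600·0.2436/0.003481 = 268.835.
Rounding up, n = 269.

n = 269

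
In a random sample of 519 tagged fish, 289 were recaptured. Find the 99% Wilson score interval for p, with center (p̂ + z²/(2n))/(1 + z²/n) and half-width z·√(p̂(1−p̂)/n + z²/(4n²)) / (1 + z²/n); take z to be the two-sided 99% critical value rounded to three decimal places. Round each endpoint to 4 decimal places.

p̂ = 289/519 = 0.55684; z = 2.576, so z² = 6.635776.
1 + z²/n = 1.012786.
Center = (0.55684 + 0.006393)/1.012786 = 0.55612.
Radicand: p̂(1−p̂)/n + z²/(4n²) = 0.000475471 + 0.000006159 = 0.000481630.
Half-width = z·√(radicand)/denom = 2.576·0.021946/1.012786 = 0.05582.
So the interval runs from 0.5003 to 0.6119.

(0.5003, 0.6119)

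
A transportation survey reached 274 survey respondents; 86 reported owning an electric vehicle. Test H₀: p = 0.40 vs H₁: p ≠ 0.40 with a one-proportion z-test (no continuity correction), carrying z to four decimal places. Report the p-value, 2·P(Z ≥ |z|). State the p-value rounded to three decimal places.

p-value = 0.004

With x = 86 successes in n = 274, p̂ = 0.31387.
SE₀ = √(0.40·0.60/274) = 0.029596.
Test statistic (full precision, shown to 4 dp): z = (86/274 − 0.40)/SE₀ ≈ -2.9103.
p-value = 2·P(Z ≥ |z|) with z = -2.9103 → 0.004.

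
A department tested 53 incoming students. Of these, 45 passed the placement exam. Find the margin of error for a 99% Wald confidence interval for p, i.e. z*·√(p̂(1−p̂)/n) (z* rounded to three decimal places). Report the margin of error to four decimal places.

ME = 0.1267

With x = 45 successes in n = 53, p̂ = 0.84906.
Standard error of p̂: √(0.128159/53) = √0.002418104 = 0.049174.
The 99% critical value is z* = 2.576.
Margin of error = z*·SE = 2.576 × 0.049174 = 0.1267.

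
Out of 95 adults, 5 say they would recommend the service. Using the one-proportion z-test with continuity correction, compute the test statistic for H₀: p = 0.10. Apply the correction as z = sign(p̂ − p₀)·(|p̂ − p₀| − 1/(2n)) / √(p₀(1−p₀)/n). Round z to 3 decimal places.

z = -1.368

With x = 5 successes in n = 95, p̂ = 0.05263. p̂ − p₀ = -0.047368.
1/(2n) = 0.005263.
Corrected numerator: |-0.047368| − 0.005263 = 0.042105.
Under H₀, SE = √(p₀(1−p₀)/n) = √(0.10·0.90/95) = √0.000947368 = 0.030779.
z = (−)0.042105/0.030779 = -1.368.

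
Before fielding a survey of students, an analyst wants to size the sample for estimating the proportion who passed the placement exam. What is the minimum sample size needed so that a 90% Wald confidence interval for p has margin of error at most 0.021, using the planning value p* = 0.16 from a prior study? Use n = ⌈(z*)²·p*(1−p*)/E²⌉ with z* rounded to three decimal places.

n = 825

For 90% confidence, z* = 1.645.
p*(1−p*) = 0.16·0.84 = 0.1344.
Required n before rounding: 2.706025 × 0.1344 / 0.021² = 824.693.
Rounding up, n = 825.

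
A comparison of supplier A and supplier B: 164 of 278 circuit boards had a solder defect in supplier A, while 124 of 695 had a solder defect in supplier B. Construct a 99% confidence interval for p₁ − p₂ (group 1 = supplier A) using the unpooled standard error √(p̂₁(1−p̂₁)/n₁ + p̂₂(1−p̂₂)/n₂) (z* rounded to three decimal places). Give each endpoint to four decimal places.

(0.3268, 0.4962)

p̂₁ = 0.58993, p̂₂ = 0.17842, so the observed difference is 0.41151.
SE = √(0.000870190 + 0.000210913) = √0.001081103 = 0.032880.
The 99% critical value is z* = 2.576. Margin = 2.576·0.032880 = 0.08470.
Interval: 0.41151 ± 0.08470 → (0.3268, 0.4962).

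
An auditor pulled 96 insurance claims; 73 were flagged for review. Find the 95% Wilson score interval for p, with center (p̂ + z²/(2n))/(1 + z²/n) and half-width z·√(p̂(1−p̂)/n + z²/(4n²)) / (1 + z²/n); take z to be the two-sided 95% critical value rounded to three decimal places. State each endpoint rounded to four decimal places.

Here p̂ = 73/96 = 0.76042 and z = 1.960 (z² = 3.841600).
1 + z²/n = 1.040017.
Center = (0.76042 + 0.020008)/1.040017 = 0.75040.
Radicand: p̂(1−p̂)/n + z²/(4n²) = 0.001897741 + 0.000104210 = 0.002001951.
Half-width = z·√(radicand)/denom = 1.960·0.044743/1.040017 = 0.08432.
CI: 0.75040 ± 0.08432 = (0.6661, 0.8347).

(0.6661, 0.8347)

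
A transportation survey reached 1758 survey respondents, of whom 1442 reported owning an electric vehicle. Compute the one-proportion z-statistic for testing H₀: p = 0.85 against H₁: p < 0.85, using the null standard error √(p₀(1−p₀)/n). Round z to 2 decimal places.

z = -3.49

p̂ = 1442/1758 = 0.82025.
SE₀ = √(0.85·0.15/1758) = 0.008516.
Test statistic: z = -0.02975/0.008516 = -3.49.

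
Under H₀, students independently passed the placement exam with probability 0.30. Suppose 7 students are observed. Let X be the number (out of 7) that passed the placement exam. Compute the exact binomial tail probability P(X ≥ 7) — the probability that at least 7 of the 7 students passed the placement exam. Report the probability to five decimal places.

X ~ Binomial(n=7, p=0.30).
P(X ≥ 7) = C(7,7)·0.30^7·0.70^0.
= 0.000219 = 0.00022.

P = 0.00022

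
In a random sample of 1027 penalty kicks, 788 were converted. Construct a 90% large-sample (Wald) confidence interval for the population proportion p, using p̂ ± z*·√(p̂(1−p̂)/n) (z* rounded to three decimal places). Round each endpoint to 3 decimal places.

p̂ = 788/1027 = 0.76728.
Standard error of p̂: √(0.178560/1027) = √0.000173865 = 0.013186.
The 90% critical value is z* = 1.645.
Margin of error: 1.645 × 0.013186 = 0.02169.
So the interval runs from 0.746 to 0.789.

(0.746, 0.789)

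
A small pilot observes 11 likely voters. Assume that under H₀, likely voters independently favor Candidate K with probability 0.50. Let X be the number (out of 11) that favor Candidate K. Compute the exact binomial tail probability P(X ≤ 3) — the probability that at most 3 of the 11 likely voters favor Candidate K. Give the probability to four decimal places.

X ~ Binomial(n=11, p=0.50).
P(X ≤ 3) = C(11,0)·0.50^0·0.50^11 + C(11,1)·0.50^1·0.50^10 + C(11,2)·0.50^2·0.50^9 + C(11,3)·0.50^3·0.50^8.
= 0.000488 + 0.005371 + 0.026855 + 0.080566 = 0.1133.

P = 0.1133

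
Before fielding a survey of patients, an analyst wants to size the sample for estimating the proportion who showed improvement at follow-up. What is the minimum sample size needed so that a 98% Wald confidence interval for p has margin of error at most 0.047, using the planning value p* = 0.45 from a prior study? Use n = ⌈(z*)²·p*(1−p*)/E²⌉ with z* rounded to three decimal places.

z* = 2.326 at the 98% level.
p*(1−p*) = 0.2475.
Required n before rounding: 5.410276 × 0.2475 / 0.047² = 606.176.
Rounding up, n = 607.

n = 607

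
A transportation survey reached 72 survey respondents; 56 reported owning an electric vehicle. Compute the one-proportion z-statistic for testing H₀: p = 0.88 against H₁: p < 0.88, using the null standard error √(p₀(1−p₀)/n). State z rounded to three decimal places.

z = -2.669

Sample proportion p̂ = 56/72 = 0.77778.
SE₀ = √(0.88·0.12/72) = 0.038297.
Test statistic: z = -0.10222/0.038297 = -2.669.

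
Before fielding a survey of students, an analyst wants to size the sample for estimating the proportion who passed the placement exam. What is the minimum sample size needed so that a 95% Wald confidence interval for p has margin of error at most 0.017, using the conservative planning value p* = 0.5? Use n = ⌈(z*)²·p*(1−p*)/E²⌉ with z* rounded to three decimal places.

n = 3324

z* = 1.960 at the 95% level.
p*(1−p*) = 0.50·0.50 = 0.2500.
Required n before rounding: 3.841600 × 0.2500 / 0.017² = 3323.183.
⌈3323.183⌉ = 3324.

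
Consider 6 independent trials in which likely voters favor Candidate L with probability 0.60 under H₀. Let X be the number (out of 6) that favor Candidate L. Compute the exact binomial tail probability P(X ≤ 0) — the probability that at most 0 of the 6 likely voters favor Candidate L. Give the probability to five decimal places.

P = 0.00410

X ~ Binomial(n=6, p=0.60).
P(X ≤ 0) = C(6,0)·0.60^0·0.40^6.
= 0.004096 = 0.00410.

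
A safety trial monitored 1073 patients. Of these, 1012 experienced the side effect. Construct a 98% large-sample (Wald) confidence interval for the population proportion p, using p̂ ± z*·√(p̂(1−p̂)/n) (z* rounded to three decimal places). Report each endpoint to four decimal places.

(0.9267, 0.9596)

Sample proportion p̂ = 1012/1073 = 0.94315.
SE = √(p̂(1−p̂)/n) = √(0.053618/1073) = 0.007069.
z* = 2.326 at the 98% level.
Margin = 2.326·0.007069 = 0.01644.
Interval: 0.94315 ± 0.01644 → (0.9267, 0.9596).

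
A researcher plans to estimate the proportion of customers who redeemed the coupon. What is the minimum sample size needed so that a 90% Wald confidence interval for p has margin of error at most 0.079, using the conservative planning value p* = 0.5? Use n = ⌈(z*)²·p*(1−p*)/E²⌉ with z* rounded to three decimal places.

n = 109

z* = 1.645 at the 90% level.
p*(1−p*) = 0.50·0.50 = 0.2500.
(z*)²·p*(1−p*)/E² = 2.706025·0.2500/0.006241 = 108.397.
⌈108.397⌉ = 109.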